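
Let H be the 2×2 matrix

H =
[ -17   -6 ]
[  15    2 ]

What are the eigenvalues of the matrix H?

det(H - λI) = (-17 - λ)(2 - λ) - (-6)·(15) = λ^2 + 15λ + 56.
This factors as (λ + 8)·(λ + 7) = 0.
Eigenvalues: -8, -7.

-8, -7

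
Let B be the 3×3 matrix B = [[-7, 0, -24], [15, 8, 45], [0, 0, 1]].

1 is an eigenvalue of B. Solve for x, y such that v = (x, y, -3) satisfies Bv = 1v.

We need (B - 1I)v = 0.
B - 1I = [[-8, 0, -24], [15, 7, 45], [0, 0, 0]].
Row 1: (-8)·x + (0)·y + (-24)·-3 = 0
Row 2: (15)·x + (7)·y + (45)·-3 = 0
Row 3: (0)·x + (0)·y + (0)·-3 = 0
Solving gives x = 9, y = 0.
Check: B·(9, 0, -3) = (9, 0, -3) = 1·(9, 0, -3).

9, 0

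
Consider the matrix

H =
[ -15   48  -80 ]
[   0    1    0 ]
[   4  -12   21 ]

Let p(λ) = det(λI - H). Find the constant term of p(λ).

p(λ) = λ^3 - 7λ^2 + 11λ - 5.
The constant term is -5.

-5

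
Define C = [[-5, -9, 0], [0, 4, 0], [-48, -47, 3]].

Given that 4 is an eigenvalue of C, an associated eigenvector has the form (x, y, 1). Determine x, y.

-1, 1

We need (C - 4I)v = 0.
C - 4I = [[-9, -9, 0], [0, 0, 0], [-48, -47, -1]].
Row 1: (-9)·x + (-9)·y + (0)·1 = 0
Row 2: (0)·x + (0)·y + (0)·1 = 0
Row 3: (-48)·x + (-47)·y + (-1)·1 = 0
Solving gives x = -1, y = 1.
Check: C·(-1, 1, 1) = (-4, 4, 4) = 4·(-1, 1, 1).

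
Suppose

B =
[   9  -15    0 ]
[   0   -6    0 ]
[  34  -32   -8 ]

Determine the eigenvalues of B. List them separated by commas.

-8, -6, 9

Compute the characteristic polynomial p(λ) = det(λI - B).
Expanding along the first row, p(λ) = λ^3 + 5λ^2 - 78λ - 432.
Rational-root test: λ = -6 gives p(-6) = 0.
Dividing by (λ + 6) leaves λ^2 - λ - 72.
The quadratic factors as (λ + 8)·(λ - 9).
Eigenvalues: -8, -6, 9.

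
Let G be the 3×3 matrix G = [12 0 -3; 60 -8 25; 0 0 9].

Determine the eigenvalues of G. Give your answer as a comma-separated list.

Set up det(rI - G) = 0.
Cofactor expansion gives p(r) = r^3 - 13r^2 - 60r + 864.
Try r = 12: p(12) = 0, so 12 is a root.
Factor out (r - 12): p(r) = (r - 12)·(r^2 - r - 72).
The quadratic factors as (r + 8)·(r - 9).
Eigenvalues: -8, 9, 12.

-8, 9, 12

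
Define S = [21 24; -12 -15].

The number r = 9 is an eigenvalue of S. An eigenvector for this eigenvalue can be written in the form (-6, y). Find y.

3

We need (S - 9I)v = 0.
S - 9I = [[12, 24], [-12, -24]].
Row 1: (12)·-6 + (24)·y = 0
Row 2: (-12)·-6 + (-24)·y = 0
Solving gives y = 3.
Check: S·(-6, 3) = (-54, 27) = 9·(-6, 3).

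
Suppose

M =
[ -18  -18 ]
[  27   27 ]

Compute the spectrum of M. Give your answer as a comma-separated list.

0, 9

det(M - λI) = (-18 - λ)(27 - λ) - (-18)·(27) = λ^2 - 9λ.
This factors as λ·(λ - 9) = 0.
Eigenvalues: 0, 9.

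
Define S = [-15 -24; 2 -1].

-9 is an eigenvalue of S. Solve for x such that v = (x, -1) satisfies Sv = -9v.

4

We need (S + 9I)v = 0.
S + 9I = [[-6, -24], [2, 8]].
Row 1: (-6)·x + (-24)·-1 = 0
Row 2: (2)·x + (8)·-1 = 0
Solving gives x = 4.
Check: S·(4, -1) = (-36, 9) = -9·(4, -1).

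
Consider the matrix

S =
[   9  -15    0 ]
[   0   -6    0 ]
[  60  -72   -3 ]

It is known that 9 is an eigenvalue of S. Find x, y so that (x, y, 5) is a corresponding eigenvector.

1, 0

We need (S - 9I)v = 0.
S - 9I = [[0, -15, 0], [0, -15, 0], [60, -72, -12]].
Row 1: (0)·x + (-15)·y + (0)·5 = 0
Row 2: (0)·x + (-15)·y + (0)·5 = 0
Row 3: (60)·x + (-72)·y + (-12)·5 = 0
Solving gives x = 1, y = 0.
Check: S·(1, 0, 5) = (9, 0, 45) = 9·(1, 0, 5).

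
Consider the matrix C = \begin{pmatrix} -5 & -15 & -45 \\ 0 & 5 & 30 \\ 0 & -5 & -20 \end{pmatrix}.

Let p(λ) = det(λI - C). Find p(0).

250

p(0) = det(0·I − C) = det(−C) = (−1)^3·det(C).
det(C) = -250, so p(0) = 250.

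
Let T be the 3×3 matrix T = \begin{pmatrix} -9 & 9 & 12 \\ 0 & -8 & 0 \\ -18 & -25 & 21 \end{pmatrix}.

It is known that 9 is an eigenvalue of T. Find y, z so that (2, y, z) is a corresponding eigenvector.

We need (T - 9I)v = 0.
T - 9I = [[-18, 9, 12], [0, -17, 0], [-18, -25, 12]].
Row 1: (-18)·2 + (9)·y + (12)·z = 0
Row 2: (0)·2 + (-17)·y + (0)·z = 0
Row 3: (-18)·2 + (-25)·y + (12)·z = 0
Solving gives y = 0, z = 3.
Check: T·(2, 0, 3) = (18, 0, 27) = 9·(2, 0, 3).

0, 3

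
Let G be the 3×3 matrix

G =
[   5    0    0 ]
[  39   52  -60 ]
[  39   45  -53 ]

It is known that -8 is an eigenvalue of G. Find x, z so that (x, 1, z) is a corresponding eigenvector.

We need (G + 8I)v = 0.
G + 8I = [[13, 0, 0], [39, 60, -60], [39, 45, -45]].
Row 1: (13)·x + (0)·1 + (0)·z = 0
Row 2: (39)·x + (60)·1 + (-60)·z = 0
Row 3: (39)·x + (45)·1 + (-45)·z = 0
Solving gives x = 0, z = 1.
Check: G·(0, 1, 1) = (0, -8, -8) = -8·(0, 1, 1).

0, 1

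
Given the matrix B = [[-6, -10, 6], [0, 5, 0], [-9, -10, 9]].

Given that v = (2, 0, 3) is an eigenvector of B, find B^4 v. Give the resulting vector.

(162, 0, 243)

First find the eigenvalue: Bv = (6, 0, 9) = 3·(2, 0, 3), so λ = 3.
Then B^4 v = λ^4·v = 3^4·(2, 0, 3) = 81·(2, 0, 3) = (162, 0, 243).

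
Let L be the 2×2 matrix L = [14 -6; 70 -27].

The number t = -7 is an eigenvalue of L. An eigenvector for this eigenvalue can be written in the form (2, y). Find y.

We need (L + 7I)v = 0.
L + 7I = [[21, -6], [70, -20]].
Row 1: (21)·2 + (-6)·y = 0
Row 2: (70)·2 + (-20)·y = 0
Solving gives y = 7.
Check: L·(2, 7) = (-14, -49) = -7·(2, 7).

7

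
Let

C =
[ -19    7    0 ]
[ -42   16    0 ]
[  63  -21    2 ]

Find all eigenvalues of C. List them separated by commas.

-5, 2, 2

Set up det(lambda·I - C) = 0.
Expanding along the first row, p(lambda) = lambda^3 + lambda^2 - 16·lambda + 20.
Try lambda = -5: p(-5) = 0, so -5 is a root.
Factor out (lambda + 5): p(lambda) = (lambda + 5)·(lambda^2 - 4·lambda + 4).
The quadratic factor is (lambda - 2)^2.
Eigenvalues: -5, 2, 2.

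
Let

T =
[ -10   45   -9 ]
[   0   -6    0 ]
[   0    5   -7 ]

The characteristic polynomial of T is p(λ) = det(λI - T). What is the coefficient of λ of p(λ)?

172

p(λ) = λ^3 + 23λ^2 + 172λ + 420.
The coefficient of λ is 172.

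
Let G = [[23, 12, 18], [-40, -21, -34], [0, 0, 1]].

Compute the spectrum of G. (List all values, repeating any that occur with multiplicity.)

-1, 1, 3

The characteristic polynomial is p(s) = det(sI - G).
Cofactor expansion gives p(s) = s^3 - 3s^2 - s + 3.
Rational-root test: s = 1 gives p(1) = 0.
Dividing by (s - 1) leaves s^2 - 2s - 3.
The quadratic factors as (s + 1)·(s - 3).
Eigenvalues: -1, 1, 3.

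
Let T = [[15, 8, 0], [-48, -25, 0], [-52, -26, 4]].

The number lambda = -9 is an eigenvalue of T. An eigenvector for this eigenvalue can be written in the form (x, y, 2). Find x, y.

-1, 3

We need (T + 9I)v = 0.
T + 9I = [[24, 8, 0], [-48, -16, 0], [-52, -26, 13]].
Row 1: (24)·x + (8)·y + (0)·2 = 0
Row 2: (-48)·x + (-16)·y + (0)·2 = 0
Row 3: (-52)·x + (-26)·y + (13)·2 = 0
Solving gives x = -1, y = 3.
Check: T·(-1, 3, 2) = (9, -27, -18) = -9·(-1, 3, 2).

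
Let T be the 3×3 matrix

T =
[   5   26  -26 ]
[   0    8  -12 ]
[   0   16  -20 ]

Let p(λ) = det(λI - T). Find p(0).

-160

p(0) = det(0·I − T) = det(−T) = (−1)^3·det(T).
det(T) = 160, so p(0) = -160.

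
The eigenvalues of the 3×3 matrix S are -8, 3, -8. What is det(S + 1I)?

196

If S has eigenvalues -8, 3, -8, then S + 1I has eigenvalues -7, 4, -7.
det(S + 1I) = (-7) · (4) · (-7) = 196.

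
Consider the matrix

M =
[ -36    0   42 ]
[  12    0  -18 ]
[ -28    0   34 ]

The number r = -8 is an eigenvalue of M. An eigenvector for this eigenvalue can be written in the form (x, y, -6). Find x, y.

We need (M + 8I)v = 0.
M + 8I = [[-28, 0, 42], [12, 8, -18], [-28, 0, 42]].
Row 1: (-28)·x + (0)·y + (42)·-6 = 0
Row 2: (12)·x + (8)·y + (-18)·-6 = 0
Row 3: (-28)·x + (0)·y + (42)·-6 = 0
Solving gives x = -9, y = 0.
Check: M·(-9, 0, -6) = (72, 0, 48) = -8·(-9, 0, -6).

-9, 0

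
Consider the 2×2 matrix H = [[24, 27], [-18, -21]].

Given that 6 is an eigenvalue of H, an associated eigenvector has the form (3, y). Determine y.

We need (H - 6I)v = 0.
H - 6I = [[18, 27], [-18, -27]].
Row 1: (18)·3 + (27)·y = 0
Row 2: (-18)·3 + (-27)·y = 0
Solving gives y = -2.
Check: H·(3, -2) = (18, -12) = 6·(3, -2).

-2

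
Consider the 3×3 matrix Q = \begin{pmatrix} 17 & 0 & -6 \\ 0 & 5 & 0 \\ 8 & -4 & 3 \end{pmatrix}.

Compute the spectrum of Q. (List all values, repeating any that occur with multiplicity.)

5, 9, 11

The characteristic polynomial is p(λ) = det(λI - Q).
Cofactor expansion gives p(λ) = λ^3 - 25λ^2 + 199λ - 495.
Rational-root test: λ = 5 gives p(5) = 0.
Dividing by (λ - 5) leaves λ^2 - 20λ + 99.
The quadratic factors as (λ - 9)·(λ - 11).
Eigenvalues: 5, 9, 11.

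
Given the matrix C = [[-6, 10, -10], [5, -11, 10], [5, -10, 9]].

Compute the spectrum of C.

Compute the characteristic polynomial p(t) = det(tI - C).
Expanding the 3×3 determinant: p(t) = t^3 + 8t^2 + 13t + 6.
Since p(-6) = 0, t = -6 is a root.
Factor out (t + 6): p(t) = (t + 6)·(t^2 + 2t + 1).
The quadratic factor is (t + 1)^2.
Eigenvalues: -6, -1, -1.

-6, -1, -1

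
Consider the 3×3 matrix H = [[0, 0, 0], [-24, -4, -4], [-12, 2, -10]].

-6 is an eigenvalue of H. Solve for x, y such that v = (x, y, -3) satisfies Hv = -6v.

We need (H + 6I)v = 0.
H + 6I = [[6, 0, 0], [-24, 2, -4], [-12, 2, -4]].
Row 1: (6)·x + (0)·y + (0)·-3 = 0
Row 2: (-24)·x + (2)·y + (-4)·-3 = 0
Row 3: (-12)·x + (2)·y + (-4)·-3 = 0
Solving gives x = 0, y = -6.
Check: H·(0, -6, -3) = (0, 36, 18) = -6·(0, -6, -3).

0, -6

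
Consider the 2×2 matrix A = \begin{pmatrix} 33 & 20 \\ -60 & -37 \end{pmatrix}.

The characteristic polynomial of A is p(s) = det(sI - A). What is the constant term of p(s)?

-21

p(s) = s^2 + 4s - 21.
The constant term is -21.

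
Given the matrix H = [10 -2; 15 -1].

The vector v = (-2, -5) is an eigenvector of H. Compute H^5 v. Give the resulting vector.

First find the eigenvalue: Hv = (-10, -25) = 5·(-2, -5), so λ = 5.
Then H^5 v = λ^5·v = 5^5·(-2, -5) = 3125·(-2, -5) = (-6250, -15625).

(-6250, -15625)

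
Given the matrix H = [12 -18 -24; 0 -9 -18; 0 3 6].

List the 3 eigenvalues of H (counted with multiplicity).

-3, 0, 12

The characteristic polynomial is p(s) = det(sI - H).
Expanding the 3×3 determinant: p(s) = s^3 - 9s^2 - 36s.
Rational-root test: s = 12 gives p(12) = 0.
Factor out (s - 12): p(s) = (s - 12)·(s^2 + 3s).
The quadratic factors as (s + 3)·s.
Eigenvalues: -3, 0, 12.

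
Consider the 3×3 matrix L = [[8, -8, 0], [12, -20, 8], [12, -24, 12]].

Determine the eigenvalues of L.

-4, 0, 4

Compute the characteristic polynomial p(lambda) = det(lambda·I - L).
Expanding along the first row, p(lambda) = lambda^3 - 16·lambda.
Since p(4) = 0, lambda = 4 is a root.
Factor out (lambda - 4): p(lambda) = (lambda - 4)·(lambda^2 + 4·lambda).
The quadratic factors as (lambda + 4)·lambda.
Eigenvalues: -4, 0, 4.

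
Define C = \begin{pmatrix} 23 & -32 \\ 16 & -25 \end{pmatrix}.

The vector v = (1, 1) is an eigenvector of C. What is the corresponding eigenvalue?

-9

Compute Cv: C·(1, 1) = (-9, -9).
Since Cv = λv, compare component 1: -9 = λ·1, so λ = -9.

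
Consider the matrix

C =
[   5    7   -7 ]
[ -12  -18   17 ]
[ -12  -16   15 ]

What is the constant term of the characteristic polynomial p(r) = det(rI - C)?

p(0) = det(0·I − C) = det(−C) = (−1)^3·det(C).
det(C) = 10, so p(0) = -10.

-10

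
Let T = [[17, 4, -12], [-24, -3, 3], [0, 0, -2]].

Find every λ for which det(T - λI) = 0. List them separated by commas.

-2, 5, 9

The characteristic polynomial is p(lambda) = det(lambda·I - T).
Expanding the 3×3 determinant: p(lambda) = lambda^3 - 12·lambda^2 + 17·lambda + 90.
Try lambda = 5: p(5) = 0, so 5 is a root.
Dividing by (lambda - 5) leaves lambda^2 - 7·lambda - 18.
The quadratic factors as (lambda + 2)·(lambda - 9).
Eigenvalues: -2, 5, 9.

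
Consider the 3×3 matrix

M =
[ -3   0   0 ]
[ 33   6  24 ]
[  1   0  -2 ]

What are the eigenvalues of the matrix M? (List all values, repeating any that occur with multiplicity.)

Set up det(rI - M) = 0.
Expanding the 3×3 determinant: p(r) = r^3 - r^2 - 24r - 36.
Try r = 6: p(6) = 0, so 6 is a root.
Factor out (r - 6): p(r) = (r - 6)·(r^2 + 5r + 6).
The quadratic factors as (r + 3)·(r + 2).
Eigenvalues: -3, -2, 6.

-3, -2, 6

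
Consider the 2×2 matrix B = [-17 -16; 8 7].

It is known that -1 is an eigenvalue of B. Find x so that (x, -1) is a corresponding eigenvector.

1

We need (B + 1I)v = 0.
B + 1I = [[-16, -16], [8, 8]].
Row 1: (-16)·x + (-16)·-1 = 0
Row 2: (8)·x + (8)·-1 = 0
Solving gives x = 1.
Check: B·(1, -1) = (-1, 1) = -1·(1, -1).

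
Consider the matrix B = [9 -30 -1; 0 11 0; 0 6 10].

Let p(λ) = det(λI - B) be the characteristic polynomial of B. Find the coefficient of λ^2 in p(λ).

The coefficient of λ^2 of det(λI - B) is −trace(B).
trace(B) = (9) + (11) + (10) = 30, so the coefficient is -30.

-30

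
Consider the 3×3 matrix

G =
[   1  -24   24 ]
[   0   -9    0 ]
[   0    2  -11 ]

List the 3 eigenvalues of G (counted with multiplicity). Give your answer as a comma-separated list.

Compute the characteristic polynomial p(λ) = det(λI - G).
Cofactor expansion gives p(λ) = λ^3 + 19λ^2 + 79λ - 99.
Since p(-11) = 0, λ = -11 is a root.
Factor out (λ + 11): p(λ) = (λ + 11)·(λ^2 + 8λ - 9).
The quadratic factors as (λ + 9)·(λ - 1).
Eigenvalues: -11, -9, 1.

-11, -9, 1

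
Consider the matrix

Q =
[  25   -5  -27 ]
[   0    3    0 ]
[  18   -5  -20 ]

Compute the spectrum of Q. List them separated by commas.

-2, 3, 7

Compute the characteristic polynomial p(λ) = det(λI - Q).
Expanding along the first row, p(λ) = λ^3 - 8λ^2 + λ + 42.
Rational-root test: λ = -2 gives p(-2) = 0.
Factor out (λ + 2): p(λ) = (λ + 2)·(λ^2 - 10λ + 21).
The quadratic factors as (λ - 3)·(λ - 7).
Eigenvalues: -2, 3, 7.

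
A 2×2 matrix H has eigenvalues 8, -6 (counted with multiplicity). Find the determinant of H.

-48

det(H) is the product of the eigenvalues: (8) · (-6) = -48.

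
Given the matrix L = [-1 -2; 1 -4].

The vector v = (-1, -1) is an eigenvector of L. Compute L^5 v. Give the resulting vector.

(243, 243)

First find the eigenvalue: Lv = (3, 3) = -3·(-1, -1), so λ = -3.
Then L^5 v = λ^5·v = (-3)^5·(-1, -1) = -243·(-1, -1) = (243, 243).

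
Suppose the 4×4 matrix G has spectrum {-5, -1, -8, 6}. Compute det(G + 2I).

If G has eigenvalues -5, -1, -8, 6, then G + 2I has eigenvalues -3, 1, -6, 8.
det(G + 2I) = (-3) · (1) · (-6) · (8) = 144.

144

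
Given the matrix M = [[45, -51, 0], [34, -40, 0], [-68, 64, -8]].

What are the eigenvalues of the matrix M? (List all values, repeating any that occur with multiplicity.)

Set up det(λI - M) = 0.
Expanding the 3×3 determinant: p(λ) = λ^3 + 3λ^2 - 106λ - 528.
Try λ = 11: p(11) = 0, so 11 is a root.
Dividing by (λ - 11) leaves λ^2 + 14λ + 48.
The quadratic factors as (λ + 8)·(λ + 6).
Eigenvalues: -8, -6, 11.

-8, -6, 11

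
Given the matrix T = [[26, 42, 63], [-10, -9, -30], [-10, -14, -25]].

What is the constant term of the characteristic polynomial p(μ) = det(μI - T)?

-180

p(0) = det(0·I − T) = det(−T) = (−1)^3·det(T).
det(T) = 180, so p(0) = -180.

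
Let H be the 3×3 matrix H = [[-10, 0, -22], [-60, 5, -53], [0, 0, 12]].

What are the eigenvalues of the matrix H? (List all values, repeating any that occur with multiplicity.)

The characteristic polynomial is p(lambda) = det(lambda·I - H).
Expanding along the first row, p(lambda) = lambda^3 - 7·lambda^2 - 110·lambda + 600.
Since p(-10) = 0, lambda = -10 is a root.
Dividing by (lambda + 10) leaves lambda^2 - 17·lambda + 60.
The quadratic factors as (lambda - 5)·(lambda - 12).
Eigenvalues: -10, 5, 12.

-10, 5, 12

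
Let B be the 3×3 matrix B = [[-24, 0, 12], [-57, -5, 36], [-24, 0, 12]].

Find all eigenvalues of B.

-12, -5, 0

Compute the characteristic polynomial p(μ) = det(μI - B).
Cofactor expansion gives p(μ) = μ^3 + 17μ^2 + 60μ.
Rational-root test: μ = 0 gives p(0) = 0.
Factor out μ: p(μ) = μ·(μ^2 + 17μ + 60).
The quadratic factors as (μ + 12)·(μ + 5).
Eigenvalues: -12, -5, 0.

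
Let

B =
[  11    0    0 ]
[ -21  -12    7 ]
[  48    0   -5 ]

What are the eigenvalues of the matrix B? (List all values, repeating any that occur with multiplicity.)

Compute the characteristic polynomial p(λ) = det(λI - B).
Cofactor expansion gives p(λ) = λ^3 + 6λ^2 - 127λ - 660.
Since p(-5) = 0, λ = -5 is a root.
Factor out (λ + 5): p(λ) = (λ + 5)·(λ^2 + λ - 132).
The quadratic factors as (λ + 12)·(λ - 11).
Eigenvalues: -12, -5, 11.

-12, -5, 11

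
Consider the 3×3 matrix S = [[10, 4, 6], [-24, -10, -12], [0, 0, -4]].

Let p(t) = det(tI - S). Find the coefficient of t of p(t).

p(t) = t^3 + 4t^2 - 4t - 16.
The coefficient of t is -4.

-4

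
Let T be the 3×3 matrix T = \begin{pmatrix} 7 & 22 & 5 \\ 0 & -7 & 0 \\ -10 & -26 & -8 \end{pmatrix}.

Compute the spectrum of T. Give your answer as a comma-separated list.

-7, -3, 2

The characteristic polynomial is p(λ) = det(λI - T).
Expanding along the first row, p(λ) = λ^3 + 8λ^2 + λ - 42.
Try λ = -7: p(-7) = 0, so -7 is a root.
Dividing by (λ + 7) leaves λ^2 + λ - 6.
The quadratic factors as (λ + 3)·(λ - 2).
Eigenvalues: -7, -3, 2.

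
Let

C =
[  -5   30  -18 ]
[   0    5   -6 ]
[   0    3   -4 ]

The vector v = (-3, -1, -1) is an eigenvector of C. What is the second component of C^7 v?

1

First find the eigenvalue: Cv = (3, 1, 1) = -1·(-3, -1, -1), so λ = -1.
Then C^7 v = λ^7·v = (-1)^7·(-3, -1, -1) = -1·(-3, -1, -1) = (3, 1, 1).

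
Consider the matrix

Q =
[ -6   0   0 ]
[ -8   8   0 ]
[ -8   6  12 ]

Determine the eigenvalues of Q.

Q is lower triangular, so its eigenvalues are the diagonal entries.
Diagonal: -6, 8, 12.

-6, 8, 12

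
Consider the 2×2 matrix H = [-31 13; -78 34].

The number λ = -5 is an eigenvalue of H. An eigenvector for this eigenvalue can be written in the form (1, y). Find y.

We need (H + 5I)v = 0.
H + 5I = [[-26, 13], [-78, 39]].
Row 1: (-26)·1 + (13)·y = 0
Row 2: (-78)·1 + (39)·y = 0
Solving gives y = 2.
Check: H·(1, 2) = (-5, -10) = -5·(1, 2).

2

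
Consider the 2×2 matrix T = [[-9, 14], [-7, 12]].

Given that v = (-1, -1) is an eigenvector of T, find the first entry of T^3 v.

-125

First find the eigenvalue: Tv = (-5, -5) = 5·(-1, -1), so λ = 5.
Then T^3 v = λ^3·v = 5^3·(-1, -1) = 125·(-1, -1) = (-125, -125).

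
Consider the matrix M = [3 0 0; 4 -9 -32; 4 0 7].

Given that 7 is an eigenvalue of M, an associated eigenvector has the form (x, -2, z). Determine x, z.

0, 1

We need (M - 7I)v = 0.
M - 7I = [[-4, 0, 0], [4, -16, -32], [4, 0, 0]].
Row 1: (-4)·x + (0)·-2 + (0)·z = 0
Row 2: (4)·x + (-16)·-2 + (-32)·z = 0
Row 3: (4)·x + (0)·-2 + (0)·z = 0
Solving gives x = 0, z = 1.
Check: M·(0, -2, 1) = (0, -14, 7) = 7·(0, -2, 1).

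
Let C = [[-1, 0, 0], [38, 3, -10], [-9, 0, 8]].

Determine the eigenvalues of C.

-1, 3, 8

Compute the characteristic polynomial p(λ) = det(λI - C).
Cofactor expansion gives p(λ) = λ^3 - 10λ^2 + 13λ + 24.
Try λ = 8: p(8) = 0, so 8 is a root.
Factor out (λ - 8): p(λ) = (λ - 8)·(λ^2 - 2λ - 3).
The quadratic factors as (λ + 1)·(λ - 3).
Eigenvalues: -1, 3, 8.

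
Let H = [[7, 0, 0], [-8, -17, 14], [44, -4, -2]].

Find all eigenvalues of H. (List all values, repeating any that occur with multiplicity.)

Set up det(tI - H) = 0.
Expanding along the first row, p(t) = t^3 + 12t^2 - 43t - 630.
Rational-root test: t = 7 gives p(7) = 0.
Factor out (t - 7): p(t) = (t - 7)·(t^2 + 19t + 90).
The quadratic factors as (t + 10)·(t + 9).
Eigenvalues: -10, -9, 7.

-10, -9, 7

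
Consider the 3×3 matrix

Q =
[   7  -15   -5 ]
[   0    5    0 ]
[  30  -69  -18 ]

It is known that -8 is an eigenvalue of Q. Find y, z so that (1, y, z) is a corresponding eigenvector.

We need (Q + 8I)v = 0.
Q + 8I = [[15, -15, -5], [0, 13, 0], [30, -69, -10]].
Row 1: (15)·1 + (-15)·y + (-5)·z = 0
Row 2: (0)·1 + (13)·y + (0)·z = 0
Row 3: (30)·1 + (-69)·y + (-10)·z = 0
Solving gives y = 0, z = 3.
Check: Q·(1, 0, 3) = (-8, 0, -24) = -8·(1, 0, 3).

0, 3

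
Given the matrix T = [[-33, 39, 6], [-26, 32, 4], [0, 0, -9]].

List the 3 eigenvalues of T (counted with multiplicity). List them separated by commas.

The characteristic polynomial is p(s) = det(sI - T).
Cofactor expansion gives p(s) = s^3 + 10s^2 - 33s - 378.
Try s = -9: p(-9) = 0, so -9 is a root.
Factor out (s + 9): p(s) = (s + 9)·(s^2 + s - 42).
The quadratic factors as (s + 7)·(s - 6).
Eigenvalues: -9, -7, 6.

-9, -7, 6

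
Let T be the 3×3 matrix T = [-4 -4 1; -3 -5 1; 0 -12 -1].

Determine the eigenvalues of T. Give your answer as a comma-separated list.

Compute the characteristic polynomial p(s) = det(sI - T).
Expanding along the first row, p(s) = s^3 + 10s^2 + 29s + 20.
Since p(-4) = 0, s = -4 is a root.
Dividing by (s + 4) leaves s^2 + 6s + 5.
The quadratic factors as (s + 5)·(s + 1).
Eigenvalues: -5, -4, -1.

-5, -4, -1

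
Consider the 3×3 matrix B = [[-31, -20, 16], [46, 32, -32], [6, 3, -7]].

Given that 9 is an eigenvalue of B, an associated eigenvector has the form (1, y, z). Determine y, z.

We need (B - 9I)v = 0.
B - 9I = [[-40, -20, 16], [46, 23, -32], [6, 3, -16]].
Row 1: (-40)·1 + (-20)·y + (16)·z = 0
Row 2: (46)·1 + (23)·y + (-32)·z = 0
Row 3: (6)·1 + (3)·y + (-16)·z = 0
Solving gives y = -2, z = 0.
Check: B·(1, -2, 0) = (9, -18, 0) = 9·(1, -2, 0).

-2, 0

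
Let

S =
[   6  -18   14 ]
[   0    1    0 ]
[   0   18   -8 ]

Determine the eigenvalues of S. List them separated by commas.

-8, 1, 6

Set up det(rI - S) = 0.
Expanding the 3×3 determinant: p(r) = r^3 + r^2 - 50r + 48.
Rational-root test: r = 1 gives p(1) = 0.
Dividing by (r - 1) leaves r^2 + 2r - 48.
The quadratic factors as (r + 8)·(r - 6).
Eigenvalues: -8, 1, 6.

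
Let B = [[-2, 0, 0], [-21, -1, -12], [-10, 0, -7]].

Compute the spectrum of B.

The characteristic polynomial is p(r) = det(rI - B).
Cofactor expansion gives p(r) = r^3 + 10r^2 + 23r + 14.
Rational-root test: r = -1 gives p(-1) = 0.
Dividing by (r + 1) leaves r^2 + 9r + 14.
The quadratic factors as (r + 7)·(r + 2).
Eigenvalues: -7, -2, -1.

-7, -2, -1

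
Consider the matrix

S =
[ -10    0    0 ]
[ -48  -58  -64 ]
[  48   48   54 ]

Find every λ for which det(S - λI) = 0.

-10, -10, 6

The characteristic polynomial is p(lambda) = det(lambda·I - S).
Cofactor expansion gives p(lambda) = lambda^3 + 14·lambda^2 - 20·lambda - 600.
Since p(-10) = 0, lambda = -10 is a root.
Dividing by (lambda + 10) leaves lambda^2 + 4·lambda - 60.
The quadratic factors as (lambda + 10)·(lambda - 6).
Eigenvalues: -10, -10, 6.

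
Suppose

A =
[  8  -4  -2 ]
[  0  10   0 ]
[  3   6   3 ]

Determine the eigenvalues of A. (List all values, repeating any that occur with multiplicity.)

Compute the characteristic polynomial p(λ) = det(λI - A).
Expanding along the first row, p(λ) = λ^3 - 21λ^2 + 140λ - 300.
Rational-root test: λ = 5 gives p(5) = 0.
Dividing by (λ - 5) leaves λ^2 - 16λ + 60.
The quadratic factors as (λ - 6)·(λ - 10).
Eigenvalues: 5, 6, 10.

5, 6, 10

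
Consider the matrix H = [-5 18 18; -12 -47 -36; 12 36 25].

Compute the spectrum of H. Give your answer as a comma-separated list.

-11, -11, -5

The characteristic polynomial is p(lambda) = det(lambda·I - H).
Cofactor expansion gives p(lambda) = lambda^3 + 27·lambda^2 + 231·lambda + 605.
Rational-root test: lambda = -11 gives p(-11) = 0.
Factor out (lambda + 11): p(lambda) = (lambda + 11)·(lambda^2 + 16·lambda + 55).
The quadratic factors as (lambda + 11)·(lambda + 5).
Eigenvalues: -11, -11, -5.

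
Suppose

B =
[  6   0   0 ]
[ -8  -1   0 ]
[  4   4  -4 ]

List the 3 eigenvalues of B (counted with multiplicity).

B is lower triangular, so its eigenvalues are the diagonal entries.
Diagonal: 6, -1, -4.

-4, -1, 6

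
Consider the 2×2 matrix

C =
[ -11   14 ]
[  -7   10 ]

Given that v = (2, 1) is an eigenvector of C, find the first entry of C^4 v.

First find the eigenvalue: Cv = (-8, -4) = -4·(2, 1), so λ = -4.
Then C^4 v = λ^4·v = (-4)^4·(2, 1) = 256·(2, 1) = (512, 256).

512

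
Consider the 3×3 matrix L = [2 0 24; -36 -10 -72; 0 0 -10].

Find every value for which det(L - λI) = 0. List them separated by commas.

-10, -10, 2

Set up det(λI - L) = 0.
Expanding along the first row, p(λ) = λ^3 + 18λ^2 + 60λ - 200.
Try λ = 2: p(2) = 0, so 2 is a root.
Factor out (λ - 2): p(λ) = (λ - 2)·(λ^2 + 20λ + 100).
The quadratic factor is (λ + 10)^2.
Eigenvalues: -10, -10, 2.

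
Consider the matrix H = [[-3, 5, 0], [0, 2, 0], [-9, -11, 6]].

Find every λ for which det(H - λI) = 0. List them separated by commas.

Compute the characteristic polynomial p(λ) = det(λI - H).
Expanding the 3×3 determinant: p(λ) = λ^3 - 5λ^2 - 12λ + 36.
Since p(2) = 0, λ = 2 is a root.
Dividing by (λ - 2) leaves λ^2 - 3λ - 18.
The quadratic factors as (λ + 3)·(λ - 6).
Eigenvalues: -3, 2, 6.

-3, 2, 6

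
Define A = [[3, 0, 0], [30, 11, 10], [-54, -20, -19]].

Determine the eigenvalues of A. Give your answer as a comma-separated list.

The characteristic polynomial is p(μ) = det(μI - A).
Expanding along the first row, p(μ) = μ^3 + 5μ^2 - 33μ + 27.
Try μ = 3: p(3) = 0, so 3 is a root.
Dividing by (μ - 3) leaves μ^2 + 8μ - 9.
The quadratic factors as (μ + 9)·(μ - 1).
Eigenvalues: -9, 1, 3.

-9, 1, 3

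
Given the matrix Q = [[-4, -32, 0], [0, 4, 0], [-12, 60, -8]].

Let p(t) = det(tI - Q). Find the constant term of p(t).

p(t) = t^3 + 8t^2 - 16t - 128.
The constant term is -128.

-128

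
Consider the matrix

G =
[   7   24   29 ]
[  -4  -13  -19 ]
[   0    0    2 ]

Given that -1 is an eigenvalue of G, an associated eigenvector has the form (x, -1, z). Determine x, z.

We need (G + 1I)v = 0.
G + 1I = [[8, 24, 29], [-4, -12, -19], [0, 0, 3]].
Row 1: (8)·x + (24)·-1 + (29)·z = 0
Row 2: (-4)·x + (-12)·-1 + (-19)·z = 0
Row 3: (0)·x + (0)·-1 + (3)·z = 0
Solving gives x = 3, z = 0.
Check: G·(3, -1, 0) = (-3, 1, 0) = -1·(3, -1, 0).

3, 0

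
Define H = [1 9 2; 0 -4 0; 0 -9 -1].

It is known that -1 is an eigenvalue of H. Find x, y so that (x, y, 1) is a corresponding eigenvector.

We need (H + 1I)v = 0.
H + 1I = [[2, 9, 2], [0, -3, 0], [0, -9, 0]].
Row 1: (2)·x + (9)·y + (2)·1 = 0
Row 2: (0)·x + (-3)·y + (0)·1 = 0
Row 3: (0)·x + (-9)·y + (0)·1 = 0
Solving gives x = -1, y = 0.
Check: H·(-1, 0, 1) = (1, 0, -1) = -1·(-1, 0, 1).

-1, 0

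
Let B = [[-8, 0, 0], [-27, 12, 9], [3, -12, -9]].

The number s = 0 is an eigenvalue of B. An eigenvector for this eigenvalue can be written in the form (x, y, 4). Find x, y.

0, -3

We need (B)v = 0.
B = [[-8, 0, 0], [-27, 12, 9], [3, -12, -9]].
Row 1: (-8)·x + (0)·y + (0)·4 = 0
Row 2: (-27)·x + (12)·y + (9)·4 = 0
Row 3: (3)·x + (-12)·y + (-9)·4 = 0
Solving gives x = 0, y = -3.
Check: B·(0, -3, 4) = (0, 0, 0) = 0·(0, -3, 4).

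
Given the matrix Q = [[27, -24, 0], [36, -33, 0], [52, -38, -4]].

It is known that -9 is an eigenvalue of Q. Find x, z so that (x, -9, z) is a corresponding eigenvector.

-6, -6

We need (Q + 9I)v = 0.
Q + 9I = [[36, -24, 0], [36, -24, 0], [52, -38, 5]].
Row 1: (36)·x + (-24)·-9 + (0)·z = 0
Row 2: (36)·x + (-24)·-9 + (0)·z = 0
Row 3: (52)·x + (-38)·-9 + (5)·z = 0
Solving gives x = -6, z = -6.
Check: Q·(-6, -9, -6) = (54, 81, 54) = -9·(-6, -9, -6).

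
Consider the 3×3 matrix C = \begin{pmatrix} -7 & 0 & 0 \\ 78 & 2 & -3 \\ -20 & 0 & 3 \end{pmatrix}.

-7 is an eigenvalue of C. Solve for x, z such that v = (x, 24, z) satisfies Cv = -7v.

-3, -6

We need (C + 7I)v = 0.
C + 7I = [[0, 0, 0], [78, 9, -3], [-20, 0, 10]].
Row 1: (0)·x + (0)·24 + (0)·z = 0
Row 2: (78)·x + (9)·24 + (-3)·z = 0
Row 3: (-20)·x + (0)·24 + (10)·z = 0
Solving gives x = -3, z = -6.
Check: C·(-3, 24, -6) = (21, -168, 42) = -7·(-3, 24, -6).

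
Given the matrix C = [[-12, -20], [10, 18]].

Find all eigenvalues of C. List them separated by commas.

det(C - λI) = (-12 - λ)(18 - λ) - (-20)·(10) = λ^2 - 6λ - 16.
This factors as (λ + 2)·(λ - 8) = 0.
Eigenvalues: -2, 8.

-2, 8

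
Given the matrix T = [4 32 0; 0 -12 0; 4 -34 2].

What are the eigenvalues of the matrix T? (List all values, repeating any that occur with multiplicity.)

-12, 2, 4

Compute the characteristic polynomial p(s) = det(sI - T).
Cofactor expansion gives p(s) = s^3 + 6s^2 - 64s + 96.
Try s = 2: p(2) = 0, so 2 is a root.
Dividing by (s - 2) leaves s^2 + 8s - 48.
The quadratic factors as (s + 12)·(s - 4).
Eigenvalues: -12, 2, 4.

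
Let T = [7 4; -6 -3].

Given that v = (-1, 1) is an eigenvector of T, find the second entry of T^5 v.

243

First find the eigenvalue: Tv = (-3, 3) = 3·(-1, 1), so λ = 3.
Then T^5 v = λ^5·v = 3^5·(-1, 1) = 243·(-1, 1) = (-243, 243).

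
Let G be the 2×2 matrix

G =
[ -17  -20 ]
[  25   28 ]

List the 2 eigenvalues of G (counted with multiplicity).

3, 8

det(G - lambda·I) = (-17 - lambda)(28 - lambda) - (-20)·(25) = lambda^2 - 11·lambda + 24.
This factors as (lambda - 3)·(lambda - 8) = 0.
Eigenvalues: 3, 8.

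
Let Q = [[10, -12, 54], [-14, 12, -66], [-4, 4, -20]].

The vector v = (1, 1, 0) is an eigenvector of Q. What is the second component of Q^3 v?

First find the eigenvalue: Qv = (-2, -2, 0) = -2·(1, 1, 0), so λ = -2.
Then Q^3 v = λ^3·v = (-2)^3·(1, 1, 0) = -8·(1, 1, 0) = (-8, -8, 0).

-8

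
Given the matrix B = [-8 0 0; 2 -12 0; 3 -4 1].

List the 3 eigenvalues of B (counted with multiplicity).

-12, -8, 1

B is lower triangular, so its eigenvalues are the diagonal entries.
Diagonal: -8, -12, 1.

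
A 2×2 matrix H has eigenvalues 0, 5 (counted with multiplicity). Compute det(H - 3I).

If H has eigenvalues 0, 5, then H - 3I has eigenvalues -3, 2.
det(H - 3I) = (-3) · (2) = -6.

-6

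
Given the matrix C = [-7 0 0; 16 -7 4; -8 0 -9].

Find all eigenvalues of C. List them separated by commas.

-9, -7, -7

Compute the characteristic polynomial p(s) = det(sI - C).
Cofactor expansion gives p(s) = s^3 + 23s^2 + 175s + 441.
Since p(-7) = 0, s = -7 is a root.
Dividing by (s + 7) leaves s^2 + 16s + 63.
The quadratic factors as (s + 9)·(s + 7).
Eigenvalues: -9, -7, -7.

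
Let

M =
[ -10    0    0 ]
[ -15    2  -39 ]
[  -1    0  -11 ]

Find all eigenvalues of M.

The characteristic polynomial is p(lambda) = det(lambda·I - M).
Expanding along the first row, p(lambda) = lambda^3 + 19·lambda^2 + 68·lambda - 220.
Rational-root test: lambda = -10 gives p(-10) = 0.
Factor out (lambda + 10): p(lambda) = (lambda + 10)·(lambda^2 + 9·lambda - 22).
The quadratic factors as (lambda + 11)·(lambda - 2).
Eigenvalues: -11, -10, 2.

-11, -10, 2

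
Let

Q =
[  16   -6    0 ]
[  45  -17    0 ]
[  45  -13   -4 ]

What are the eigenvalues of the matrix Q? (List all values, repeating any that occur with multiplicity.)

Compute the characteristic polynomial p(t) = det(tI - Q).
Cofactor expansion gives p(t) = t^3 + 5t^2 + 2t - 8.
Since p(1) = 0, t = 1 is a root.
Factor out (t - 1): p(t) = (t - 1)·(t^2 + 6t + 8).
The quadratic factors as (t + 4)·(t + 2).
Eigenvalues: -4, -2, 1.

-4, -2, 1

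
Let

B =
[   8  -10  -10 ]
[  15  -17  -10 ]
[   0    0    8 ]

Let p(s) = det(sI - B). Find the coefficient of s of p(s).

p(s) = s^3 + s^2 - 58s - 112.
The coefficient of s is -58.

-58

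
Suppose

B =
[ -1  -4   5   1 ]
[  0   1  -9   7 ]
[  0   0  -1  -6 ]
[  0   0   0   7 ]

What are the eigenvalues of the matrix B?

-1, -1, 1, 7

B is upper triangular, so its eigenvalues are the diagonal entries.
Diagonal: -1, 1, -1, 7.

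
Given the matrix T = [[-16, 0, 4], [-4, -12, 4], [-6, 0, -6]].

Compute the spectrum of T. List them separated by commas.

-12, -12, -10

Compute the characteristic polynomial p(r) = det(rI - T).
Cofactor expansion gives p(r) = r^3 + 34r^2 + 384r + 1440.
Since p(-10) = 0, r = -10 is a root.
Factor out (r + 10): p(r) = (r + 10)·(r^2 + 24r + 144).
The quadratic factor is (r + 12)^2.
Eigenvalues: -12, -12, -10.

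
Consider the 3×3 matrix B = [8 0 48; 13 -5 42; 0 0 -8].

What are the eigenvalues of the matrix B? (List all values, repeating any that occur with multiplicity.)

The characteristic polynomial is p(λ) = det(λI - B).
Cofactor expansion gives p(λ) = λ^3 + 5λ^2 - 64λ - 320.
Rational-root test: λ = -8 gives p(-8) = 0.
Factor out (λ + 8): p(λ) = (λ + 8)·(λ^2 - 3λ - 40).
The quadratic factors as (λ + 5)·(λ - 8).
Eigenvalues: -8, -5, 8.

-8, -5, 8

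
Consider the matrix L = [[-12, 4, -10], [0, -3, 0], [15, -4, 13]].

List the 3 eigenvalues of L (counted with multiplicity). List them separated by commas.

-3, -2, 3

The characteristic polynomial is p(s) = det(sI - L).
Expanding the 3×3 determinant: p(s) = s^3 + 2s^2 - 9s - 18.
Rational-root test: s = -3 gives p(-3) = 0.
Factor out (s + 3): p(s) = (s + 3)·(s^2 - s - 6).
The quadratic factors as (s + 2)·(s - 3).
Eigenvalues: -3, -2, 3.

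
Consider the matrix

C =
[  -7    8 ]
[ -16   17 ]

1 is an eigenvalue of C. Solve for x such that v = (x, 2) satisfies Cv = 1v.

2

We need (C - 1I)v = 0.
C - 1I = [[-8, 8], [-16, 16]].
Row 1: (-8)·x + (8)·2 = 0
Row 2: (-16)·x + (16)·2 = 0
Solving gives x = 2.
Check: C·(2, 2) = (2, 2) = 1·(2, 2).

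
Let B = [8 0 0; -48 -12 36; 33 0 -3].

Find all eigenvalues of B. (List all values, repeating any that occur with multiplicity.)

-12, -3, 8

Set up det(tI - B) = 0.
Expanding along the first row, p(t) = t^3 + 7t^2 - 84t - 288.
Try t = 8: p(8) = 0, so 8 is a root.
Factor out (t - 8): p(t) = (t - 8)·(t^2 + 15t + 36).
The quadratic factors as (t + 12)·(t + 3).
Eigenvalues: -12, -3, 8.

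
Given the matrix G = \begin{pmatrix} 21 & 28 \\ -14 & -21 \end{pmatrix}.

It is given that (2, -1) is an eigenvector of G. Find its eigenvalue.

7

Compute Gv: G·(2, -1) = (14, -7).
Since Gv = λv, compare component 1: 14 = λ·2, so λ = 7.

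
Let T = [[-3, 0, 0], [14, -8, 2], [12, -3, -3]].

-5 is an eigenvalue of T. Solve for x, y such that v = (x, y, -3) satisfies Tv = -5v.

We need (T + 5I)v = 0.
T + 5I = [[2, 0, 0], [14, -3, 2], [12, -3, 2]].
Row 1: (2)·x + (0)·y + (0)·-3 = 0
Row 2: (14)·x + (-3)·y + (2)·-3 = 0
Row 3: (12)·x + (-3)·y + (2)·-3 = 0
Solving gives x = 0, y = -2.
Check: T·(0, -2, -3) = (0, 10, 15) = -5·(0, -2, -3).

0, -2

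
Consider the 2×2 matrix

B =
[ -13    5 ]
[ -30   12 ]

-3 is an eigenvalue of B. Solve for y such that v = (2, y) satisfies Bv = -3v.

4

We need (B + 3I)v = 0.
B + 3I = [[-10, 5], [-30, 15]].
Row 1: (-10)·2 + (5)·y = 0
Row 2: (-30)·2 + (15)·y = 0
Solving gives y = 4.
Check: B·(2, 4) = (-6, -12) = -3·(2, 4).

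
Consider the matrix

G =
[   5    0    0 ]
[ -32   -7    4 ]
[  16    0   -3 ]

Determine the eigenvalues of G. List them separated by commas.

Set up det(rI - G) = 0.
Cofactor expansion gives p(r) = r^3 + 5r^2 - 29r - 105.
Try r = 5: p(5) = 0, so 5 is a root.
Dividing by (r - 5) leaves r^2 + 10r + 21.
The quadratic factors as (r + 7)·(r + 3).
Eigenvalues: -7, -3, 5.

-7, -3, 5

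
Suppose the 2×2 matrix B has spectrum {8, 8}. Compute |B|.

64

det(B) is the product of the eigenvalues: (8) · (8) = 64.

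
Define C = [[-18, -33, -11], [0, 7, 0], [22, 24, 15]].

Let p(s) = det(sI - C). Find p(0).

196

p(0) = det(0·I − C) = det(−C) = (−1)^3·det(C).
det(C) = -196, so p(0) = 196.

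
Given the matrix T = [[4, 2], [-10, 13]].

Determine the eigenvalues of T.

8, 9

det(T - lambda·I) = (4 - lambda)(13 - lambda) - (2)·(-10) = lambda^2 - 17·lambda + 72.
This factors as (lambda - 8)·(lambda - 9) = 0.
Eigenvalues: 8, 9.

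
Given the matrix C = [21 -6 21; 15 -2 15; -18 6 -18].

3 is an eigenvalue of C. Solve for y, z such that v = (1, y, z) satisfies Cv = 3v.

We need (C - 3I)v = 0.
C - 3I = [[18, -6, 21], [15, -5, 15], [-18, 6, -21]].
Row 1: (18)·1 + (-6)·y + (21)·z = 0
Row 2: (15)·1 + (-5)·y + (15)·z = 0
Row 3: (-18)·1 + (6)·y + (-21)·z = 0
Solving gives y = 3, z = 0.
Check: C·(1, 3, 0) = (3, 9, 0) = 3·(1, 3, 0).

3, 0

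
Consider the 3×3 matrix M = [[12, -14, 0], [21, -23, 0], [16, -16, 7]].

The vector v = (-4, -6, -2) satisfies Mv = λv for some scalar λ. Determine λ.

Compute Mv: M·(-4, -6, -2) = (36, 54, 18).
Since Mv = λv, compare component 1: 36 = λ·-4, so λ = -9.

-9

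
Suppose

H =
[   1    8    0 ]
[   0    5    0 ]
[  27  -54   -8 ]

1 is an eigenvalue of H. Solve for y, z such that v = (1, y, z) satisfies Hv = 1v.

We need (H - 1I)v = 0.
H - 1I = [[0, 8, 0], [0, 4, 0], [27, -54, -9]].
Row 1: (0)·1 + (8)·y + (0)·z = 0
Row 2: (0)·1 + (4)·y + (0)·z = 0
Row 3: (27)·1 + (-54)·y + (-9)·z = 0
Solving gives y = 0, z = 3.
Check: H·(1, 0, 3) = (1, 0, 3) = 1·(1, 0, 3).

0, 3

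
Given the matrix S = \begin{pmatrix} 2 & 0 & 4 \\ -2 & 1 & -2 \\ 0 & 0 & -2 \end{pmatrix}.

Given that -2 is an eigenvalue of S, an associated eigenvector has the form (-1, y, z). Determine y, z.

0, 1

We need (S + 2I)v = 0.
S + 2I = [[4, 0, 4], [-2, 3, -2], [0, 0, 0]].
Row 1: (4)·-1 + (0)·y + (4)·z = 0
Row 2: (-2)·-1 + (3)·y + (-2)·z = 0
Row 3: (0)·-1 + (0)·y + (0)·z = 0
Solving gives y = 0, z = 1.
Check: S·(-1, 0, 1) = (2, 0, -2) = -2·(-1, 0, 1).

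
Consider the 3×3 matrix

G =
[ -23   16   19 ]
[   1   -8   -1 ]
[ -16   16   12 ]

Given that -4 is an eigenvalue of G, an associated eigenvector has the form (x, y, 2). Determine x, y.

We need (G + 4I)v = 0.
G + 4I = [[-19, 16, 19], [1, -4, -1], [-16, 16, 16]].
Row 1: (-19)·x + (16)·y + (19)·2 = 0
Row 2: (1)·x + (-4)·y + (-1)·2 = 0
Row 3: (-16)·x + (16)·y + (16)·2 = 0
Solving gives x = 2, y = 0.
Check: G·(2, 0, 2) = (-8, 0, -8) = -4·(2, 0, 2).

2, 0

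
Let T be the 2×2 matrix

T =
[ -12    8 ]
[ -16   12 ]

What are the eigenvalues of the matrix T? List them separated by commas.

-4, 4

det(T - sI) = (-12 - s)(12 - s) - (8)·(-16) = s^2 - 16.
This factors as (s + 4)·(s - 4) = 0.
Eigenvalues: -4, 4.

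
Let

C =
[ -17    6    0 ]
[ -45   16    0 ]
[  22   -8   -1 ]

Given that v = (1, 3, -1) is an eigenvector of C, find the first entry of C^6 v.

1

First find the eigenvalue: Cv = (1, 3, -1) = 1·(1, 3, -1), so λ = 1.
Then C^6 v = λ^6·v = 1^6·(1, 3, -1) = 1·(1, 3, -1) = (1, 3, -1).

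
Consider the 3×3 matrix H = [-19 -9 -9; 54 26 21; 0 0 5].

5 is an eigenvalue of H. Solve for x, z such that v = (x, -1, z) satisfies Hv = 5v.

We need (H - 5I)v = 0.
H - 5I = [[-24, -9, -9], [54, 21, 21], [0, 0, 0]].
Row 1: (-24)·x + (-9)·-1 + (-9)·z = 0
Row 2: (54)·x + (21)·-1 + (21)·z = 0
Row 3: (0)·x + (0)·-1 + (0)·z = 0
Solving gives x = 0, z = 1.
Check: H·(0, -1, 1) = (0, -5, 5) = 5·(0, -1, 1).

0, 1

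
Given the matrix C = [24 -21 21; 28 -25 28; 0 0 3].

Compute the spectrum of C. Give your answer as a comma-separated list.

-4, 3, 3

Set up det(λI - C) = 0.
Expanding the 3×3 determinant: p(λ) = λ^3 - 2λ^2 - 15λ + 36.
Try λ = 3: p(3) = 0, so 3 is a root.
Dividing by (λ - 3) leaves λ^2 + λ - 12.
The quadratic factors as (λ + 4)·(λ - 3).
Eigenvalues: -4, 3, 3.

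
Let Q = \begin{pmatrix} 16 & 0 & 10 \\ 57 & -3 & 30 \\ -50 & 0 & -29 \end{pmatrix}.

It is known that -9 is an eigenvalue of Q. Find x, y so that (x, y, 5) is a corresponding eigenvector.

We need (Q + 9I)v = 0.
Q + 9I = [[25, 0, 10], [57, 6, 30], [-50, 0, -20]].
Row 1: (25)·x + (0)·y + (10)·5 = 0
Row 2: (57)·x + (6)·y + (30)·5 = 0
Row 3: (-50)·x + (0)·y + (-20)·5 = 0
Solving gives x = -2, y = -6.
Check: Q·(-2, -6, 5) = (18, 54, -45) = -9·(-2, -6, 5).

-2, -6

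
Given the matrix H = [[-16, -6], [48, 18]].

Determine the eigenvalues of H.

det(H - tI) = (-16 - t)(18 - t) - (-6)·(48) = t^2 - 2t.
This factors as t·(t - 2) = 0.
Eigenvalues: 0, 2.

0, 2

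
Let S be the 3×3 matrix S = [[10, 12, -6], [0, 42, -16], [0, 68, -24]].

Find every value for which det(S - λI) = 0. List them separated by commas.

8, 10, 10

The characteristic polynomial is p(λ) = det(λI - S).
Expanding the 3×3 determinant: p(λ) = λ^3 - 28λ^2 + 260λ - 800.
Rational-root test: λ = 8 gives p(8) = 0.
Dividing by (λ - 8) leaves λ^2 - 20λ + 100.
The quadratic factor is (λ - 10)^2.
Eigenvalues: 8, 10, 10.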